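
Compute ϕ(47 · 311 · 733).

10438320

φ(10714261) = 10714261 · (1 − 1/47) · (1 − 1/311) · (1 − 1/733)
       = 10714261 · 10438320/10714261 = 10438320.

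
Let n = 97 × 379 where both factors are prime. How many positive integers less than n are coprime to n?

36288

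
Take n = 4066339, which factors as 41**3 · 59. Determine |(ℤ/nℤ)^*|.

φ(41^3) = 41^2·(41−1) = 1681·40 = 67240.
φ(59) = 59 − 1 = 58.
Multiply: 67240 · 58 = 3899920.

3899920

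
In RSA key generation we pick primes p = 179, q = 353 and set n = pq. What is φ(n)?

φ(n) = (p − 1)(q − 1) = (179−1)(353−1) = 178·352 = 62656.

62656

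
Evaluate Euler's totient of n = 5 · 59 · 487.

112752

φ(5) = 5 − 1 = 4.
φ(59) = 59 − 1 = 58.
φ(487) = 487 − 1 = 486.
Multiply: 4 · 58 · 486 = 112752.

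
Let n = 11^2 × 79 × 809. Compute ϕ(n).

6932640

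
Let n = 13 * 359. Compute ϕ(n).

4296

φ(13) = 13 − 1 = 12.
φ(359) = 359 − 1 = 358.
φ(4667) = 12 × 358 = 4296.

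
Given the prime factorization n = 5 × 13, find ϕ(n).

φ(5) = 5 − 1 = 4.
φ(13) = 13 − 1 = 12.
Since φ is multiplicative, φ(65) = 4 · 12 = 48.

48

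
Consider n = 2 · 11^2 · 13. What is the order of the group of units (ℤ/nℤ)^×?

1320

φ(2) = 2 − 1 = 1.
φ(11^2) = 11^1·(11−1) = 11·10 = 110.
φ(13) = 13 − 1 = 12.
Multiply: 1 · 110 · 12 = 1320.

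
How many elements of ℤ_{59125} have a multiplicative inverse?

42000

59125 = 5^3 · 11 · 43.
φ(59125) = 59125 · (1 − 1/5) · (1 − 1/11) · (1 − 1/43)
       = 59125 · 1680/2365 = 42000.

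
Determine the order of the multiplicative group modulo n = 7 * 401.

φ(7) = 7 − 1 = 6.
φ(401) = 401 − 1 = 400.
φ(2807) = 6 × 400 = 2400.

2400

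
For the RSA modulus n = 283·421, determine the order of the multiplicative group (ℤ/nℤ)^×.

118440

φ(pq) = (p−1)(q−1) = 282 · 420 = 118440.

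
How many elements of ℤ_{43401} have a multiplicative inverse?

Factor 43401: 43401 = 3 · 17 · 23 · 37.
φ(43401) = 43401 · (1 − 1/3) · (1 − 1/17) · (1 − 1/23) · (1 − 1/37)
       = 43401 · 25344/43401 = 25344.

25344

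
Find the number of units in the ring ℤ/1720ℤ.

672

1720 = 2^3 × 5 × 43.
φ(2^3) = 2^2·(2−1) = 4·1 = 4.
φ(5) = 5 − 1 = 4.
φ(43) = 43 − 1 = 42.
Multiply: 4 · 4 · 42 = 672.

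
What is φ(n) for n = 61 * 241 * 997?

14342400

φ(14656897) = 14656897 · (1 − 1/61) · (1 − 1/241) · (1 − 1/997)
       = 14656897 · 14342400/14656897 = 14342400.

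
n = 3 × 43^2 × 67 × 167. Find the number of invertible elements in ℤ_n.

39573072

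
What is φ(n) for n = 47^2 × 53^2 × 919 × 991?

5415178523040

φ(47^2) = 47^2 − 47^1 = 2209 − 47 = 2162.
φ(53^2) = 53^1·(53−1) = 53·52 = 2756.
φ(919) = 919 − 1 = 918.
φ(991) = 991 − 1 = 990.
Multiply: 2162 · 2756 · 918 · 990 = 5415178523040.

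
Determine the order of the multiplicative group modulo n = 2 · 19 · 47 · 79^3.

403068744

φ(880567654) = 880567654 · (1 − 1/2) · (1 − 1/19) · (1 − 1/47) · (1 − 1/79)
       = 880567654 · 64584/141094 = 403068744.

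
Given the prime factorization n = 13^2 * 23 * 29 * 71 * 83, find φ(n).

551591040

φ(664276639) = 664276639 · (1 − 1/13) · (1 − 1/23) · (1 − 1/29) · (1 − 1/71) · (1 − 1/83)
       = 664276639 · 42430080/51098203 = 551591040.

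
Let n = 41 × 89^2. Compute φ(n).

313280

φ(324761) = 324761 · (1 − 1/41) · (1 − 1/89)
       = 324761 · 3520/3649 = 313280.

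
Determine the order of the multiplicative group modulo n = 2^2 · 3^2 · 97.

φ(3492) = 3492 · (1 − 1/2) · (1 − 1/3) · (1 − 1/97)
       = 3492 · 192/582 = 1152.

1152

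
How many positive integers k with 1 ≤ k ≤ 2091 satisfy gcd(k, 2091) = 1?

First factor: 2091 = 3 × 17 × 41.
φ(2091) = 2091 · (1 − 1/3) · (1 − 1/17) · (1 − 1/41)
       = 2091 · 1280/2091 = 1280.

1280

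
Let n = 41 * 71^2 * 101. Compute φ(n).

19880000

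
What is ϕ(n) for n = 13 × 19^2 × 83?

φ(13) = 13 − 1 = 12.
φ(19^2) = 19^1·(19−1) = 19·18 = 342.
φ(83) = 83 − 1 = 82.
Multiply: 12 · 342 · 82 = 336528.

336528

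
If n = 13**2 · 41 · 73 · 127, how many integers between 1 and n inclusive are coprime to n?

56609280

φ(13^2) = 13^1·(13−1) = 13·12 = 156.
φ(41) = 41 − 1 = 40.
φ(73) = 73 − 1 = 72.
φ(127) = 127 − 1 = 126.
φ(64238759) = 156 × 40 × 72 × 126 = 56609280.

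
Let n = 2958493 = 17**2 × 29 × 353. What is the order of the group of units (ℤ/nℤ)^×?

φ(17^2) = 17^2 − 17^1 = 289 − 17 = 272.
φ(29) = 29 − 1 = 28.
φ(353) = 353 − 1 = 352.
Since φ is multiplicative, φ(2958493) = 272 · 28 · 352 = 2680832.

2680832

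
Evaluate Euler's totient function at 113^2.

φ(113^2) = 113^1·(113−1) = 113·112 = 12656.

12656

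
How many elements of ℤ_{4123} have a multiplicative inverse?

4123 = 7 · 19 · 31.
φ(4123) = 4123 · (1 − 1/7) · (1 − 1/19) · (1 − 1/31)
       = 4123 · 3240/4123 = 3240.

3240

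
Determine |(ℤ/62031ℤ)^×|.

36960

62031 = 3 · 23 · 29 · 31.
φ(62031) = 62031 · (1 − 1/3) · (1 − 1/23) · (1 − 1/29) · (1 − 1/31)
       = 62031 · 36960/62031 = 36960.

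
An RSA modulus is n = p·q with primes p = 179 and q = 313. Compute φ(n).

55536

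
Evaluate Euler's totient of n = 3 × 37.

φ(3) = 3 − 1 = 2.
φ(37) = 37 − 1 = 36.
Multiply: 2 · 36 = 72.

72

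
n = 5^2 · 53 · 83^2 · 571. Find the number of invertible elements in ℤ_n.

φ(5212045175) = 5212045175 · (1 − 1/5) · (1 − 1/53) · (1 − 1/83) · (1 − 1/571)
       = 5212045175 · 9721920/12559145 = 4034596800.

4034596800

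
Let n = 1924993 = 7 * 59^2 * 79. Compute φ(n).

1601496

φ(7) = 7 − 1 = 6.
φ(59^2) = 59^2 − 59^1 = 3481 − 59 = 3422.
φ(79) = 79 − 1 = 78.
Multiply: 6 · 3422 · 78 = 1601496.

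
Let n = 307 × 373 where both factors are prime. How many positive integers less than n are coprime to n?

φ(pq) = (p−1)(q−1) = 306 · 372 = 113832.

113832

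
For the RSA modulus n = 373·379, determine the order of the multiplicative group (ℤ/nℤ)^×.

140616

φ(373) = 373 − 1 = 372.
φ(379) = 379 − 1 = 378.
Since φ is multiplicative, φ(141367) = 372 · 378 = 140616.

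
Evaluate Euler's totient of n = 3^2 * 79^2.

36972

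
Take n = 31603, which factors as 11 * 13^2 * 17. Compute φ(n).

φ(11) = 11 − 1 = 10.
φ(13^2) = 13^2 − 13^1 = 169 − 13 = 156.
φ(17) = 17 − 1 = 16.
Multiply: 10 · 156 · 16 = 24960.

24960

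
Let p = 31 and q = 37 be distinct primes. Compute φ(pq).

1080

φ(pq) = (p−1)(q−1) = 30 · 36 = 1080.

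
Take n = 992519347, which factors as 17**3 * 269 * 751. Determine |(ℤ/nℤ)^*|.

929424000

φ(17^3) = 17^2·(17−1) = 289·16 = 4624.
φ(269) = 269 − 1 = 268.
φ(751) = 751 − 1 = 750.
Since φ is multiplicative, φ(992519347) = 4624 · 268 · 750 = 929424000.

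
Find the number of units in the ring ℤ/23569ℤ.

18144

First factor: 23569 = 7**2 × 13 × 37.
φ(23569) = 23569 · (1 − 1/7) · (1 − 1/13) · (1 − 1/37)
       = 23569 · 2592/3367 = 18144.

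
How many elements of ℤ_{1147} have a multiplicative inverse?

Factor 1147: 1147 = 31 · 37.
φ(31) = 31 − 1 = 30.
φ(37) = 37 − 1 = 36.
Since φ is multiplicative, φ(1147) = 30 · 36 = 1080.

1080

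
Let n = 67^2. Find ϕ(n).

φ(67^2) = 67^2 − 67^1 = 4489 − 67 = 4422.

4422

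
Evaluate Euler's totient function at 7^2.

φ(7^2) = 7^1·(7−1) = 7·6 = 42.

42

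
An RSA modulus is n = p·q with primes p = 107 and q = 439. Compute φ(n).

46428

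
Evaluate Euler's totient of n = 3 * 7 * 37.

432

φ(777) = 777 · (1 − 1/3) · (1 − 1/7) · (1 − 1/37)
       = 777 · 432/777 = 432.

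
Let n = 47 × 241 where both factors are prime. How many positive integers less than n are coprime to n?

11040

φ(n) = (p − 1)(q − 1) = (47−1)(241−1) = 46·240 = 11040.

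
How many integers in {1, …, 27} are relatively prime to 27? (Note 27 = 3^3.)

φ(3^3) = 3^3 − 3^2 = 27 − 9 = 18.

18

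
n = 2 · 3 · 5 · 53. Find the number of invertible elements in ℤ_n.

416

φ(2) = 2 − 1 = 1.
φ(3) = 3 − 1 = 2.
φ(5) = 5 − 1 = 4.
φ(53) = 53 − 1 = 52.
Since φ is multiplicative, φ(1590) = 1 · 2 · 4 · 52 = 416.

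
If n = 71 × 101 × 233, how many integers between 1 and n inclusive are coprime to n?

φ(71) = 71 − 1 = 70.
φ(101) = 101 − 1 = 100.
φ(233) = 233 − 1 = 232.
Since φ is multiplicative, φ(1670843) = 70 · 100 · 232 = 1624000.

1624000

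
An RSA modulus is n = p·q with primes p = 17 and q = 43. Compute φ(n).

φ(n) = (p − 1)(q − 1) = (17−1)(43−1) = 16·42 = 672.

672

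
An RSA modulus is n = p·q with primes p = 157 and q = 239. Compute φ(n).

37128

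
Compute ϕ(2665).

First factor: 2665 = 5 × 13 × 41.
φ(5) = 5 − 1 = 4.
φ(13) = 13 − 1 = 12.
φ(41) = 41 − 1 = 40.
Since φ is multiplicative, φ(2665) = 4 · 12 · 40 = 1920.

1920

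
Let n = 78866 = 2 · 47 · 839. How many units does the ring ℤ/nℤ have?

φ(2) = 2 − 1 = 1.
φ(47) = 47 − 1 = 46.
φ(839) = 839 − 1 = 838.
φ(78866) = 1 × 46 × 838 = 38548.

38548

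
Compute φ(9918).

First factor: 9918 = 2 * 3^2 * 19 * 29.
φ(2) = 2 − 1 = 1.
φ(3^2) = 3^1·(3−1) = 3·2 = 6.
φ(19) = 19 − 1 = 18.
φ(29) = 29 − 1 = 28.
Multiply: 1 · 6 · 18 · 28 = 3024.

3024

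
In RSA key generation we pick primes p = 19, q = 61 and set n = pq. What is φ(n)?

φ(pq) = (p−1)(q−1) = 18 · 60 = 1080.

1080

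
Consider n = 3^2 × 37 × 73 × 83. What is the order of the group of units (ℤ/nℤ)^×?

φ(2017647) = 2017647 · (1 − 1/3) · (1 − 1/37) · (1 − 1/73) · (1 − 1/83)
       = 2017647 · 425088/672549 = 1275264.

1275264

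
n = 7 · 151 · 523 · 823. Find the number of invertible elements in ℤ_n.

φ(454963453) = 454963453 · (1 − 1/7) · (1 − 1/151) · (1 − 1/523) · (1 − 1/823)
       = 454963453 · 386175600/454963453 = 386175600.

386175600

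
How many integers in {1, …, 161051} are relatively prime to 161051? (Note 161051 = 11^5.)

146410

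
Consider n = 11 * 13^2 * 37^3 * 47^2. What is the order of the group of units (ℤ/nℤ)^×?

166221132480

φ(208008114743) = 208008114743 · (1 − 1/11) · (1 − 1/13) · (1 − 1/37) · (1 − 1/47)
       = 208008114743 · 198720/248677 = 166221132480.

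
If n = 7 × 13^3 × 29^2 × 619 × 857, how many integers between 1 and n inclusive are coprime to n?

φ(6861128665937) = 6861128665937 · (1 − 1/7) · (1 − 1/13) · (1 − 1/29) · (1 − 1/619) · (1 − 1/857)
       = 6861128665937 · 1066480128/1399944637 = 5226819107328.

5226819107328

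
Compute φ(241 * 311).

74400

φ(241) = 241 − 1 = 240.
φ(311) = 311 − 1 = 310.
Since φ is multiplicative, φ(74951) = 240 · 310 = 74400.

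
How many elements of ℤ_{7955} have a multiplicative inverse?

7955 = 5 * 37 * 43.
φ(7955) = 7955 · (1 − 1/5) · (1 − 1/37) · (1 − 1/43)
       = 7955 · 6048/7955 = 6048.

6048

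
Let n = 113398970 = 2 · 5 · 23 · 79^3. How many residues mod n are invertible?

42838224

φ(2) = 2 − 1 = 1.
φ(5) = 5 − 1 = 4.
φ(23) = 23 − 1 = 22.
φ(79^3) = 79^2·(79−1) = 6241·78 = 486798.
Multiply: 1 · 4 · 22 · 486798 = 42838224.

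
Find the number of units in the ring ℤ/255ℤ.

128

First factor: 255 = 3 · 5 · 17.
φ(3) = 3 − 1 = 2.
φ(5) = 5 − 1 = 4.
φ(17) = 17 − 1 = 16.
Since φ is multiplicative, φ(255) = 2 · 4 · 16 = 128.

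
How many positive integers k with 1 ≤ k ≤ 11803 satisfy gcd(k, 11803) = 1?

10080

11803 = 11 · 29 · 37.
φ(11803) = 11803 · (1 − 1/11) · (1 − 1/29) · (1 − 1/37)
       = 11803 · 10080/11803 = 10080.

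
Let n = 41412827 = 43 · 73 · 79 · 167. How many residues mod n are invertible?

φ(43) = 43 − 1 = 42.
φ(73) = 73 − 1 = 72.
φ(79) = 79 − 1 = 78.
φ(167) = 167 − 1 = 166.
Multiply: 42 · 72 · 78 · 166 = 39154752.

39154752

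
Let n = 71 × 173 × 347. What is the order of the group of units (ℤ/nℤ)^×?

4165840

φ(71) = 71 − 1 = 70.
φ(173) = 173 − 1 = 172.
φ(347) = 347 − 1 = 346.
Multiply: 70 · 172 · 346 = 4165840.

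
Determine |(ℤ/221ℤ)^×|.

Prime factorization: 221 = 13 · 17.
φ(221) = 221 · (1 − 1/13) · (1 − 1/17)
       = 221 · 192/221 = 192.

192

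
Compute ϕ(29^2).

φ(29^2) = 29^1·(29−1) = 29·28 = 812.

812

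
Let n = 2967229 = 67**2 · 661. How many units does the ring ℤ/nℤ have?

φ(2967229) = 2967229 · (1 − 1/67) · (1 − 1/661)
       = 2967229 · 43560/44287 = 2918520.

2918520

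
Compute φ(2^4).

8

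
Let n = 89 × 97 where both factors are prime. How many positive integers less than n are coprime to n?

8448

φ(pq) = (p−1)(q−1) = 88 · 96 = 8448.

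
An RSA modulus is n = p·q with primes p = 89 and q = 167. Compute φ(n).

14608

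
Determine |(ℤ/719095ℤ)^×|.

494208

719095 = 5 × 13^2 × 23 × 37.
φ(719095) = 719095 · (1 − 1/5) · (1 − 1/13) · (1 − 1/23) · (1 − 1/37)
       = 719095 · 38016/55315 = 494208.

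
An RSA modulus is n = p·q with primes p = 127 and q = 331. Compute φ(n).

41580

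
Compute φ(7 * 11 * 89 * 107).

559680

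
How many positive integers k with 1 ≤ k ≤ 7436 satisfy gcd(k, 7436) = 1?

3120

Prime factorization: 7436 = 2^2 × 11 × 13^2.
φ(2^2) = 2^2 − 2^1 = 4 − 2 = 2.
φ(11) = 11 − 1 = 10.
φ(13^2) = 13^2 − 13^1 = 169 − 13 = 156.
φ(7436) = 2 × 10 × 156 = 3120.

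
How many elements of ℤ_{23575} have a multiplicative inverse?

17600

Prime factorization: 23575 = 5**2 · 23 · 41.
φ(23575) = 23575 · (1 − 1/5) · (1 − 1/23) · (1 − 1/41)
       = 23575 · 3520/4715 = 17600.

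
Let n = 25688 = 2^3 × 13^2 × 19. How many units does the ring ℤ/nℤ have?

φ(2^3) = 2^2·(2−1) = 4·1 = 4.
φ(13^2) = 13^1·(13−1) = 13·12 = 156.
φ(19) = 19 − 1 = 18.
Since φ is multiplicative, φ(25688) = 4 · 156 · 18 = 11232.

11232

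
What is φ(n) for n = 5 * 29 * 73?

8064

φ(5) = 5 − 1 = 4.
φ(29) = 29 − 1 = 28.
φ(73) = 73 − 1 = 72.
Since φ is multiplicative, φ(10585) = 4 · 28 · 72 = 8064.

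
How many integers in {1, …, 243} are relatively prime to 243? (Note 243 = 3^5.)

162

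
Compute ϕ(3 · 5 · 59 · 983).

455648

φ(3) = 3 − 1 = 2.
φ(5) = 5 − 1 = 4.
φ(59) = 59 − 1 = 58.
φ(983) = 983 − 1 = 982.
Since φ is multiplicative, φ(869955) = 2 · 4 · 58 · 982 = 455648.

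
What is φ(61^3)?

223260

φ(226981) = 226981 · (1 − 1/61)
       = 226981 · 60/61 = 223260.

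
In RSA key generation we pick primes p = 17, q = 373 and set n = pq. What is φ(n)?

φ(n) = (p − 1)(q − 1) = (17−1)(373−1) = 16·372 = 5952.

5952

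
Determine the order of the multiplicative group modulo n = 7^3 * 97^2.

2737728

φ(3227287) = 3227287 · (1 − 1/7) · (1 − 1/97)
       = 3227287 · 576/679 = 2737728.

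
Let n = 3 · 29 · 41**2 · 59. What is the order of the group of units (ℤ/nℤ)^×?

5326720

φ(8628573) = 8628573 · (1 − 1/3) · (1 − 1/29) · (1 − 1/41) · (1 − 1/59)
       = 8628573 · 129920/210453 = 5326720.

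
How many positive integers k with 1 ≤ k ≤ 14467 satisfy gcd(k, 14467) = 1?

12672

Prime factorization: 14467 = 17 * 23 * 37.
φ(17) = 17 − 1 = 16.
φ(23) = 23 − 1 = 22.
φ(37) = 37 − 1 = 36.
Multiply: 16 · 22 · 36 = 12672.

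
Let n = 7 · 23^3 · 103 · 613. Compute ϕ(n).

4358943072

φ(5377485491) = 5377485491 · (1 − 1/7) · (1 − 1/23) · (1 − 1/103) · (1 − 1/613)
       = 5377485491 · 8239968/10165379 = 4358943072.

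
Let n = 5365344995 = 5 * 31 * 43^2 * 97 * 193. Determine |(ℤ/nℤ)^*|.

3994583040

φ(5) = 5 − 1 = 4.
φ(31) = 31 − 1 = 30.
φ(43^2) = 43^2 − 43^1 = 1849 − 43 = 1806.
φ(97) = 97 − 1 = 96.
φ(193) = 193 − 1 = 192.
φ(5365344995) = 4 × 30 × 1806 × 96 × 192 = 3994583040.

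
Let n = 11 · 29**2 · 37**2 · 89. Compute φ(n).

951793920

φ(1127151091) = 1127151091 · (1 − 1/11) · (1 − 1/29) · (1 − 1/37) · (1 − 1/89)
       = 1127151091 · 887040/1050467 = 951793920.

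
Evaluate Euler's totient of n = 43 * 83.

3444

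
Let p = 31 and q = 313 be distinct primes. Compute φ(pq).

For distinct primes, φ(pq) = (p−1)(q−1) = 30 × 312 = 9360.

9360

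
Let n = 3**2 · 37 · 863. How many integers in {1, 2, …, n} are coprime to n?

φ(3^2) = 3^1·(3−1) = 3·2 = 6.
φ(37) = 37 − 1 = 36.
φ(863) = 863 − 1 = 862.
φ(287379) = 6 × 36 × 862 = 186192.

186192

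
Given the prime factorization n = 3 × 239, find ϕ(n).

476

φ(3) = 3 − 1 = 2.
φ(239) = 239 − 1 = 238.
Multiply: 2 · 238 = 476.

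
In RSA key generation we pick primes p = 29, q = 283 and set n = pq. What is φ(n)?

7896

For distinct primes, φ(pq) = (p−1)(q−1) = 28 × 282 = 7896.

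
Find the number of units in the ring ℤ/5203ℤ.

4620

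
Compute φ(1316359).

First factor: 1316359 = 11**3 * 23 * 43.
φ(11^3) = 11^3 − 11^2 = 1331 − 121 = 1210.
φ(23) = 23 − 1 = 22.
φ(43) = 43 − 1 = 42.
φ(1316359) = 1210 × 22 × 42 = 1118040.

1118040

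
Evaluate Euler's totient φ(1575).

720

Prime factorization: 1575 = 3**2 · 5**2 · 7.
φ(1575) = 1575 · (1 − 1/3) · (1 − 1/5) · (1 − 1/7)
       = 1575 · 48/105 = 720.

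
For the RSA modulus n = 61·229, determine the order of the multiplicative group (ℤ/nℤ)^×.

φ(n) = (p − 1)(q − 1) = (61−1)(229−1) = 60·228 = 13680.

13680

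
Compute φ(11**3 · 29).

φ(11^3) = 11^2·(11−1) = 121·10 = 1210.
φ(29) = 29 − 1 = 28.
Multiply: 1210 · 28 = 33880.

33880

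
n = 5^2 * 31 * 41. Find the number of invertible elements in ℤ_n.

24000

φ(31775) = 31775 · (1 − 1/5) · (1 − 1/31) · (1 − 1/41)
       = 31775 · 4800/6355 = 24000.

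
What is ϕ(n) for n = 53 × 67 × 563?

1928784

φ(1999213) = 1999213 · (1 − 1/53) · (1 − 1/67) · (1 − 1/563)
       = 1999213 · 1928784/1999213 = 1928784.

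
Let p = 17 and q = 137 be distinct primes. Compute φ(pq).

φ(pq) = (p−1)(q−1) = 16 · 136 = 2176.

2176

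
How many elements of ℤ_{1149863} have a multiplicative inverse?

1149863 = 11^2 · 13 · 17 · 43.
φ(1149863) = 1149863 · (1 − 1/11) · (1 − 1/13) · (1 − 1/17) · (1 − 1/43)
       = 1149863 · 80640/104533 = 887040.

887040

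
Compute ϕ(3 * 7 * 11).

φ(231) = 231 · (1 − 1/3) · (1 − 1/7) · (1 − 1/11)
       = 231 · 120/231 = 120.

120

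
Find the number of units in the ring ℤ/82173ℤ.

82173 = 3 · 7^2 · 13 · 43.
φ(3) = 3 − 1 = 2.
φ(7^2) = 7^2 − 7^1 = 49 − 7 = 42.
φ(13) = 13 − 1 = 12.
φ(43) = 43 − 1 = 42.
Since φ is multiplicative, φ(82173) = 2 · 42 · 12 · 42 = 42336.

42336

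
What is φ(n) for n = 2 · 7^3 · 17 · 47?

216384

φ(2) = 2 − 1 = 1.
φ(7^3) = 7^2·(7−1) = 49·6 = 294.
φ(17) = 17 − 1 = 16.
φ(47) = 47 − 1 = 46.
φ(548114) = 1 × 294 × 16 × 46 = 216384.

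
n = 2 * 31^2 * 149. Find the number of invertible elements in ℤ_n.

137640

φ(286378) = 286378 · (1 − 1/2) · (1 − 1/31) · (1 − 1/149)
       = 286378 · 4440/9238 = 137640.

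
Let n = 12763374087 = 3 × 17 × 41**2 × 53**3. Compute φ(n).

7665648640

φ(12763374087) = 12763374087 · (1 − 1/3) · (1 − 1/17) · (1 − 1/41) · (1 − 1/53)
       = 12763374087 · 66560/110823 = 7665648640.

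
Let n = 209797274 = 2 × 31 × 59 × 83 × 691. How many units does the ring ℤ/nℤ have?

φ(209797274) = 209797274 · (1 − 1/2) · (1 − 1/31) · (1 − 1/59) · (1 − 1/83) · (1 − 1/691)
       = 209797274 · 98449200/209797274 = 98449200.

98449200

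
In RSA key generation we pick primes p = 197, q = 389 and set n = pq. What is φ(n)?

76048

φ(76633) = 76633 · (1 − 1/197) · (1 − 1/389)
       = 76633 · 76048/76633 = 76048.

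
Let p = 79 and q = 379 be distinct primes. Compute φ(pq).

29484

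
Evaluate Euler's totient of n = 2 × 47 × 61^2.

168360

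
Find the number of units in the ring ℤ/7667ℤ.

6400

Prime factorization: 7667 = 11 · 17 · 41.
φ(7667) = 7667 · (1 − 1/11) · (1 − 1/17) · (1 − 1/41)
       = 7667 · 6400/7667 = 6400.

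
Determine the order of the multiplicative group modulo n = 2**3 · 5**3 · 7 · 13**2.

φ(2^3) = 2^2·(2−1) = 4·1 = 4.
φ(5^3) = 5^2·(5−1) = 25·4 = 100.
φ(7) = 7 − 1 = 6.
φ(13^2) = 13^1·(13−1) = 13·12 = 156.
φ(1183000) = 4 × 100 × 6 × 156 = 374400.

374400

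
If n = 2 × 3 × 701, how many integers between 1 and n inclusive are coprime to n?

1400

φ(4206) = 4206 · (1 − 1/2) · (1 − 1/3) · (1 − 1/701)
       = 4206 · 1400/4206 = 1400.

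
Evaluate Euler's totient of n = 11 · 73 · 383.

275040

φ(307549) = 307549 · (1 − 1/11) · (1 − 1/73) · (1 − 1/383)
       = 307549 · 275040/307549 = 275040.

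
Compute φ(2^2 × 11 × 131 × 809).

φ(2^2) = 2^2 − 2^1 = 4 − 2 = 2.
φ(11) = 11 − 1 = 10.
φ(131) = 131 − 1 = 130.
φ(809) = 809 − 1 = 808.
Since φ is multiplicative, φ(4663076) = 2 · 10 · 130 · 808 = 2100800.

2100800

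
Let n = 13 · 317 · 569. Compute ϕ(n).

φ(2344849) = 2344849 · (1 − 1/13) · (1 − 1/317) · (1 − 1/569)
       = 2344849 · 2153856/2344849 = 2153856.

2153856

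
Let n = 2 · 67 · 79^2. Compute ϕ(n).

406692

φ(2) = 2 − 1 = 1.
φ(67) = 67 − 1 = 66.
φ(79^2) = 79^1·(79−1) = 79·78 = 6162.
φ(836294) = 1 × 66 × 6162 = 406692.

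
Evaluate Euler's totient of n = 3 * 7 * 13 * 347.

49824

φ(3) = 3 − 1 = 2.
φ(7) = 7 − 1 = 6.
φ(13) = 13 − 1 = 12.
φ(347) = 347 − 1 = 346.
Since φ is multiplicative, φ(94731) = 2 · 6 · 12 · 346 = 49824.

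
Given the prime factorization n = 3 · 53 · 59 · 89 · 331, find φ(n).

175169280

φ(276354879) = 276354879 · (1 − 1/3) · (1 − 1/53) · (1 − 1/59) · (1 − 1/89) · (1 − 1/331)
       = 276354879 · 175169280/276354879 = 175169280.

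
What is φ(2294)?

Prime factorization: 2294 = 2 · 31 · 37.
φ(2) = 2 − 1 = 1.
φ(31) = 31 − 1 = 30.
φ(37) = 37 − 1 = 36.
Since φ is multiplicative, φ(2294) = 1 · 30 · 36 = 1080.

1080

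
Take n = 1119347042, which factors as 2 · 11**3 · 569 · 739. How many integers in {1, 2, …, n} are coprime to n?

507212640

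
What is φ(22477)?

22477 = 7 · 13^2 · 19.
φ(22477) = 22477 · (1 − 1/7) · (1 − 1/13) · (1 − 1/19)
       = 22477 · 1296/1729 = 16848.

16848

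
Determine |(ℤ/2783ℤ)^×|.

Prime factorization: 2783 = 11^2 · 23.
φ(2783) = 2783 · (1 − 1/11) · (1 − 1/23)
       = 2783 · 220/253 = 2420.

2420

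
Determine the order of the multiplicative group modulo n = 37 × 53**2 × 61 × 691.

4107542400

φ(4380879883) = 4380879883 · (1 − 1/37) · (1 − 1/53) · (1 − 1/61) · (1 − 1/691)
       = 4380879883 · 77500800/82658111 = 4107542400.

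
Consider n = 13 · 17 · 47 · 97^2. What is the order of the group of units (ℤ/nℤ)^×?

φ(97731283) = 97731283 · (1 − 1/13) · (1 − 1/17) · (1 − 1/47) · (1 − 1/97)
       = 97731283 · 847872/1007539 = 82243584.

82243584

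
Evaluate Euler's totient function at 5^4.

φ(625) = 625 · (1 − 1/5)
       = 625 · 4/5 = 500.

500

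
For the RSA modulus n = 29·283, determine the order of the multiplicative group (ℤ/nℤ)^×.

φ(pq) = (p−1)(q−1) = 28 · 282 = 7896.

7896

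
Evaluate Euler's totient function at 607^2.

367842

φ(368449) = 368449 · (1 − 1/607)
       = 368449 · 606/607 = 367842.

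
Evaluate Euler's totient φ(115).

First factor: 115 = 5 · 23.
φ(5) = 5 − 1 = 4.
φ(23) = 23 − 1 = 22.
Multiply: 4 · 22 = 88.

88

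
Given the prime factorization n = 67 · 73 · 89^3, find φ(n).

φ(67) = 67 − 1 = 66.
φ(73) = 73 − 1 = 72.
φ(89^3) = 89^2·(89−1) = 7921·88 = 697048.
φ(3448003379) = 66 × 72 × 697048 = 3312372096.

3312372096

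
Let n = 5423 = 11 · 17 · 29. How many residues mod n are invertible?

φ(5423) = 5423 · (1 − 1/11) · (1 − 1/17) · (1 − 1/29)
       = 5423 · 4480/5423 = 4480.

4480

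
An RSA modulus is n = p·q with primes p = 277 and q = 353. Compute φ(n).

97152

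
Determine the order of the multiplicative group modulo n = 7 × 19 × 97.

φ(7) = 7 − 1 = 6.
φ(19) = 19 − 1 = 18.
φ(97) = 97 − 1 = 96.
Since φ is multiplicative, φ(12901) = 6 · 18 · 96 = 10368.

10368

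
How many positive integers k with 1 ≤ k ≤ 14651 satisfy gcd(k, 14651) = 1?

First factor: 14651 = 7^2 × 13 × 23.
φ(7^2) = 7^1·(7−1) = 7·6 = 42.
φ(13) = 13 − 1 = 12.
φ(23) = 23 − 1 = 22.
φ(14651) = 42 × 12 × 22 = 11088.

11088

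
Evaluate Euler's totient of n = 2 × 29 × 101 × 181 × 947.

476784000

φ(1004102206) = 1004102206 · (1 − 1/2) · (1 − 1/29) · (1 − 1/101) · (1 − 1/181) · (1 − 1/947)
       = 1004102206 · 476784000/1004102206 = 476784000.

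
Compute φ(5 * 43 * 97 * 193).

3096576

φ(4025015) = 4025015 · (1 − 1/5) · (1 − 1/43) · (1 − 1/97) · (1 − 1/193)
       = 4025015 · 3096576/4025015 = 3096576.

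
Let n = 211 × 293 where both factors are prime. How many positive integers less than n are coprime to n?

For distinct primes, φ(pq) = (p−1)(q−1) = 210 × 292 = 61320.

61320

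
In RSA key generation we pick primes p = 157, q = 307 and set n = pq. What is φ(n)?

φ(pq) = (p−1)(q−1) = 156 · 306 = 47736.

47736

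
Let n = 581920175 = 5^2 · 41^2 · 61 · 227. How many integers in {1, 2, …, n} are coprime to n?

φ(5^2) = 5^1·(5−1) = 5·4 = 20.
φ(41^2) = 41^1·(41−1) = 41·40 = 1640.
φ(61) = 61 − 1 = 60.
φ(227) = 227 − 1 = 226.
φ(581920175) = 20 × 1640 × 60 × 226 = 444768000.

444768000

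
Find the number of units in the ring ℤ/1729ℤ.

1296

Factor 1729: 1729 = 7 × 13 × 19.
φ(1729) = 1729 · (1 − 1/7) · (1 − 1/13) · (1 − 1/19)
       = 1729 · 1296/1729 = 1296.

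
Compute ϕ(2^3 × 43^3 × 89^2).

2432869824

φ(2^3) = 2^2·(2−1) = 4·1 = 4.
φ(43^3) = 43^2·(43−1) = 1849·42 = 77658.
φ(89^2) = 89^2 − 89^1 = 7921 − 89 = 7832.
φ(5038199576) = 4 × 77658 × 7832 = 2432869824.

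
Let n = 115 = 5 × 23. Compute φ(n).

φ(5) = 5 − 1 = 4.
φ(23) = 23 − 1 = 22.
φ(115) = 4 × 22 = 88.

88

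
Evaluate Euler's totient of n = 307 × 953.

φ(292571) = 292571 · (1 − 1/307) · (1 − 1/953)
       = 292571 · 291312/292571 = 291312.

291312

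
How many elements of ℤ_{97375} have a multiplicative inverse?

72000

Prime factorization: 97375 = 5^3 · 19 · 41.
φ(97375) = 97375 · (1 − 1/5) · (1 − 1/19) · (1 − 1/41)
       = 97375 · 2880/3895 = 72000.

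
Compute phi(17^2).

272

φ(289) = 289 · (1 − 1/17)
       = 289 · 16/17 = 272.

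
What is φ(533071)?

533071 = 7^2 * 11 * 23 * 43.
φ(7^2) = 7^1·(7−1) = 7·6 = 42.
φ(11) = 11 − 1 = 10.
φ(23) = 23 − 1 = 22.
φ(43) = 43 − 1 = 42.
φ(533071) = 42 × 10 × 22 × 42 = 388080.

388080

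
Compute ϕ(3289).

2640

3289 = 11 · 13 · 23.
φ(11) = 11 − 1 = 10.
φ(13) = 13 − 1 = 12.
φ(23) = 23 − 1 = 22.
φ(3289) = 10 × 12 × 22 = 2640.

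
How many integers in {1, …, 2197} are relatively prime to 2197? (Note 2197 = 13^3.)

2028

φ(13^3) = 13^2·(13−1) = 169·12 = 2028.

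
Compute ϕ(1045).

720

Prime factorization: 1045 = 5 · 11 · 19.
φ(1045) = 1045 · (1 − 1/5) · (1 − 1/11) · (1 − 1/19)
       = 1045 · 720/1045 = 720.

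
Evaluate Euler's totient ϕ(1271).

1271 = 31 × 41.
φ(1271) = 1271 · (1 − 1/31) · (1 − 1/41)
       = 1271 · 1200/1271 = 1200.

1200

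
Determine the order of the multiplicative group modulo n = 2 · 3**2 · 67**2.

φ(2) = 2 − 1 = 1.
φ(3^2) = 3^1·(3−1) = 3·2 = 6.
φ(67^2) = 67^1·(67−1) = 67·66 = 4422.
Multiply: 1 · 6 · 4422 = 26532.

26532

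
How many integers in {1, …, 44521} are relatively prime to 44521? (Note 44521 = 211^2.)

44310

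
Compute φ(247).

216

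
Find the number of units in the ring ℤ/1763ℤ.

1680

1763 = 41 · 43.
φ(41) = 41 − 1 = 40.
φ(43) = 43 − 1 = 42.
Since φ is multiplicative, φ(1763) = 40 · 42 = 1680.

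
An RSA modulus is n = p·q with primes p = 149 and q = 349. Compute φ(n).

51504

φ(52001) = 52001 · (1 − 1/149) · (1 − 1/349)
       = 52001 · 51504/52001 = 51504.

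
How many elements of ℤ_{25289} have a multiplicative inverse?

21780

25289 = 11**3 · 19.
φ(11^3) = 11^3 − 11^2 = 1331 − 121 = 1210.
φ(19) = 19 − 1 = 18.
Multiply: 1210 · 18 = 21780.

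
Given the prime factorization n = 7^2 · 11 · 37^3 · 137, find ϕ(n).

φ(3740369479) = 3740369479 · (1 − 1/7) · (1 − 1/11) · (1 − 1/37) · (1 − 1/137)
       = 3740369479 · 293760/390313 = 2815102080.

2815102080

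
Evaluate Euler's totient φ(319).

Factor 319: 319 = 11 · 29.
φ(11) = 11 − 1 = 10.
φ(29) = 29 − 1 = 28.
Since φ is multiplicative, φ(319) = 10 · 28 = 280.

280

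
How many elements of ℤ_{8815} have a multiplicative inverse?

6720

Prime factorization: 8815 = 5 * 41 * 43.
φ(5) = 5 − 1 = 4.
φ(41) = 41 − 1 = 40.
φ(43) = 43 − 1 = 42.
Since φ is multiplicative, φ(8815) = 4 · 40 · 42 = 6720.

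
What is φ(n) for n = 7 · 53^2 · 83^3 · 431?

φ(7) = 7 − 1 = 6.
φ(53^2) = 53^2 − 53^1 = 2809 − 53 = 2756.
φ(83^3) = 83^3 − 83^2 = 571787 − 6889 = 564898.
φ(431) = 431 − 1 = 430.
Multiply: 6 · 2756 · 564898 · 430 = 4016695931040.

4016695931040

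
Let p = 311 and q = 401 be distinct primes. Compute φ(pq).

124000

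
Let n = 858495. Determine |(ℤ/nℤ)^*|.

858495 = 3 * 5 * 11**3 * 43.
φ(3) = 3 − 1 = 2.
φ(5) = 5 − 1 = 4.
φ(11^3) = 11^2·(11−1) = 121·10 = 1210.
φ(43) = 43 − 1 = 42.
φ(858495) = 2 × 4 × 1210 × 42 = 406560.

406560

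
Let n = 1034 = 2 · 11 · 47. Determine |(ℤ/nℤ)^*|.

460

φ(2) = 2 − 1 = 1.
φ(11) = 11 − 1 = 10.
φ(47) = 47 − 1 = 46.
φ(1034) = 1 × 10 × 46 = 460.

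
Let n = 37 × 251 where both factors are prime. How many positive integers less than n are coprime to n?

φ(pq) = (p−1)(q−1) = 36 · 250 = 9000.

9000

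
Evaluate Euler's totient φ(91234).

36960

Factor 91234: 91234 = 2 × 11^2 × 13 × 29.
φ(2) = 2 − 1 = 1.
φ(11^2) = 11^1·(11−1) = 11·10 = 110.
φ(13) = 13 − 1 = 12.
φ(29) = 29 − 1 = 28.
Multiply: 1 · 110 · 12 · 28 = 36960.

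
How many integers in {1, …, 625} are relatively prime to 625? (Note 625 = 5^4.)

500

φ(5^4) = 5^3·(5−1) = 125·4 = 500.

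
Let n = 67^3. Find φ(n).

296274

φ(300763) = 300763 · (1 − 1/67)
       = 300763 · 66/67 = 296274.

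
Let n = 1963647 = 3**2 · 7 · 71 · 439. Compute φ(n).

φ(1963647) = 1963647 · (1 − 1/3) · (1 − 1/7) · (1 − 1/71) · (1 − 1/439)
       = 1963647 · 367920/654549 = 1103760.

1103760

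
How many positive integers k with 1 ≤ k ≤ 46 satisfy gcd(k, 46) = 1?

22

First factor: 46 = 2 · 23.
φ(2) = 2 − 1 = 1.
φ(23) = 23 − 1 = 22.
Multiply: 1 · 22 = 22.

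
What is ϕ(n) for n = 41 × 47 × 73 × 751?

99360000

φ(41) = 41 − 1 = 40.
φ(47) = 47 − 1 = 46.
φ(73) = 73 − 1 = 72.
φ(751) = 751 − 1 = 750.
Since φ is multiplicative, φ(105643921) = 40 · 46 · 72 · 750 = 99360000.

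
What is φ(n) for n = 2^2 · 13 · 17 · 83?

31488

φ(2^2) = 2^2 − 2^1 = 4 − 2 = 2.
φ(13) = 13 − 1 = 12.
φ(17) = 17 − 1 = 16.
φ(83) = 83 − 1 = 82.
Since φ is multiplicative, φ(73372) = 2 · 12 · 16 · 82 = 31488.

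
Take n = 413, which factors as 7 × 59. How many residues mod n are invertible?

φ(7) = 7 − 1 = 6.
φ(59) = 59 − 1 = 58.
φ(413) = 6 × 58 = 348.

348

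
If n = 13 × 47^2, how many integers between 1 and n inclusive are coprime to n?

25944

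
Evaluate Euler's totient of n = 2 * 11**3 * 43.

φ(114466) = 114466 · (1 − 1/2) · (1 − 1/11) · (1 − 1/43)
       = 114466 · 420/946 = 50820.

50820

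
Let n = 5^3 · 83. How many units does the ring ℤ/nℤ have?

φ(10375) = 10375 · (1 − 1/5) · (1 − 1/83)
       = 10375 · 328/415 = 8200.

8200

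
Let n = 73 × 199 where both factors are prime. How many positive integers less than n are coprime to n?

14256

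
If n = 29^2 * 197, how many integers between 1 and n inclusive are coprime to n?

φ(29^2) = 29^1·(29−1) = 29·28 = 812.
φ(197) = 197 − 1 = 196.
Multiply: 812 · 196 = 159152.

159152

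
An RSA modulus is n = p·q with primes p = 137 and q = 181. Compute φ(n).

24480

φ(24797) = 24797 · (1 − 1/137) · (1 − 1/181)
       = 24797 · 24480/24797 = 24480.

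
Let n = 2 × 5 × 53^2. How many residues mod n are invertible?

11024

φ(28090) = 28090 · (1 − 1/2) · (1 − 1/5) · (1 − 1/53)
       = 28090 · 208/530 = 11024.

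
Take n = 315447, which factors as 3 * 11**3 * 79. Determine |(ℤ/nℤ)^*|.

φ(3) = 3 − 1 = 2.
φ(11^3) = 11^3 − 11^2 = 1331 − 121 = 1210.
φ(79) = 79 − 1 = 78.
Multiply: 2 · 1210 · 78 = 188760.

188760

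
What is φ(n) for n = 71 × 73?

5040

φ(71) = 71 − 1 = 70.
φ(73) = 73 − 1 = 72.
φ(5183) = 70 × 72 = 5040.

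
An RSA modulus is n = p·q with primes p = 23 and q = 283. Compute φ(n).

6204

φ(n) = (p − 1)(q − 1) = (23−1)(283−1) = 22·282 = 6204.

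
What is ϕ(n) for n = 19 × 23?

396

φ(437) = 437 · (1 − 1/19) · (1 − 1/23)
       = 437 · 396/437 = 396.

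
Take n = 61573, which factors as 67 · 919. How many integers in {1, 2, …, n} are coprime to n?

φ(61573) = 61573 · (1 − 1/67) · (1 − 1/919)
       = 61573 · 60588/61573 = 60588.

60588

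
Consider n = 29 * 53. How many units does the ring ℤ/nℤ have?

φ(29) = 29 − 1 = 28.
φ(53) = 53 − 1 = 52.
Multiply: 28 · 52 = 1456.

1456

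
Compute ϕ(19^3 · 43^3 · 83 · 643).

26565303932496

φ(29104171100297) = 29104171100297 · (1 − 1/19) · (1 − 1/43) · (1 − 1/83) · (1 − 1/643)
       = 29104171100297 · 39798864/43602473 = 26565303932496.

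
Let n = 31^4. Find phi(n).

893730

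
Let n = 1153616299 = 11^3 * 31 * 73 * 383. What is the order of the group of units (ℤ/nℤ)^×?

998395200

φ(1153616299) = 1153616299 · (1 − 1/11) · (1 − 1/31) · (1 − 1/73) · (1 − 1/383)
       = 1153616299 · 8251200/9534019 = 998395200.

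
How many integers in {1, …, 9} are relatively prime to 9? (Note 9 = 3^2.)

φ(3^2) = 3^2 − 3^1 = 9 − 3 = 6.

6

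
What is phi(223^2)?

49506

φ(49729) = 49729 · (1 − 1/223)
       = 49729 · 222/223 = 49506.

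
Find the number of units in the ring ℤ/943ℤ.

First factor: 943 = 23 * 41.
φ(23) = 23 − 1 = 22.
φ(41) = 41 − 1 = 40.
Since φ is multiplicative, φ(943) = 22 · 40 = 880.

880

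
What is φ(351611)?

290304

Factor 351611: 351611 = 13 * 17 * 37 * 43.
φ(351611) = 351611 · (1 − 1/13) · (1 − 1/17) · (1 − 1/37) · (1 − 1/43)
       = 351611 · 290304/351611 = 290304.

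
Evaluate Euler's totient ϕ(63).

Factor 63: 63 = 3**2 × 7.
φ(3^2) = 3^1·(3−1) = 3·2 = 6.
φ(7) = 7 − 1 = 6.
φ(63) = 6 × 6 = 36.

36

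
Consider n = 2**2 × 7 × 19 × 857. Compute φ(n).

φ(455924) = 455924 · (1 − 1/2) · (1 − 1/7) · (1 − 1/19) · (1 − 1/857)
       = 455924 · 92448/227962 = 184896.

184896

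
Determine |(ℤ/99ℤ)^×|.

60

Prime factorization: 99 = 3^2 × 11.
φ(3^2) = 3^2 − 3^1 = 9 − 3 = 6.
φ(11) = 11 − 1 = 10.
Multiply: 6 · 10 = 60.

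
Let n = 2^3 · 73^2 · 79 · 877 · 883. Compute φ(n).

1267017583104

φ(2^3) = 2^3 − 2^2 = 8 − 4 = 4.
φ(73^2) = 73^2 − 73^1 = 5329 − 73 = 5256.
φ(79) = 79 − 1 = 78.
φ(877) = 877 − 1 = 876.
φ(883) = 883 − 1 = 882.
φ(2608093131848) = 4 × 5256 × 78 × 876 × 882 = 1267017583104.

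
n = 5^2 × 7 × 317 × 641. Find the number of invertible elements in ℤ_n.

24268800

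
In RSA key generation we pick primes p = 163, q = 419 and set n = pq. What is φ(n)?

67716

For distinct primes, φ(pq) = (p−1)(q−1) = 162 × 418 = 67716.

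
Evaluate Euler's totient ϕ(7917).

Factor 7917: 7917 = 3 · 7 · 13 · 29.
φ(7917) = 7917 · (1 − 1/3) · (1 − 1/7) · (1 − 1/13) · (1 − 1/29)
       = 7917 · 4032/7917 = 4032.

4032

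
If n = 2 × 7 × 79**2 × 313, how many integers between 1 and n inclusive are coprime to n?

11535264

φ(2) = 2 − 1 = 1.
φ(7) = 7 − 1 = 6.
φ(79^2) = 79^1·(79−1) = 79·78 = 6162.
φ(313) = 313 − 1 = 312.
φ(27348062) = 1 × 6 × 6162 × 312 = 11535264.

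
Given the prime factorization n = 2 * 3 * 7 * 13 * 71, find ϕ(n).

φ(2) = 2 − 1 = 1.
φ(3) = 3 − 1 = 2.
φ(7) = 7 − 1 = 6.
φ(13) = 13 − 1 = 12.
φ(71) = 71 − 1 = 70.
Since φ is multiplicative, φ(38766) = 1 · 2 · 6 · 12 · 70 = 10080.

10080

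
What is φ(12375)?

6000

12375 = 3^2 * 5^3 * 11.
φ(3^2) = 3^1·(3−1) = 3·2 = 6.
φ(5^3) = 5^3 − 5^2 = 125 − 25 = 100.
φ(11) = 11 − 1 = 10.
φ(12375) = 6 × 100 × 10 = 6000.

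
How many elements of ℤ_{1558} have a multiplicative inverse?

Prime factorization: 1558 = 2 * 19 * 41.
φ(2) = 2 − 1 = 1.
φ(19) = 19 − 1 = 18.
φ(41) = 41 − 1 = 40.
Since φ is multiplicative, φ(1558) = 1 · 18 · 40 = 720.

720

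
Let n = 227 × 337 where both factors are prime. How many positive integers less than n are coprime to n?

75936

φ(76499) = 76499 · (1 − 1/227) · (1 − 1/337)
       = 76499 · 75936/76499 = 75936.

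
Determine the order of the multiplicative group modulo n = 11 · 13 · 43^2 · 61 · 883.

φ(11) = 11 − 1 = 10.
φ(13) = 13 − 1 = 12.
φ(43^2) = 43^1·(43−1) = 43·42 = 1806.
φ(61) = 61 − 1 = 60.
φ(883) = 883 − 1 = 882.
Multiply: 10 · 12 · 1806 · 60 · 882 = 11468822400.

11468822400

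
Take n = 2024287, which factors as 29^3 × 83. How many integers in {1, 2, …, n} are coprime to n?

1930936

φ(29^3) = 29^2·(29−1) = 841·28 = 23548.
φ(83) = 83 − 1 = 82.
φ(2024287) = 23548 × 82 = 1930936.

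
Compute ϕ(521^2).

270920

φ(271441) = 271441 · (1 − 1/521)
       = 271441 · 520/521 = 270920.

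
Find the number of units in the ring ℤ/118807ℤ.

101088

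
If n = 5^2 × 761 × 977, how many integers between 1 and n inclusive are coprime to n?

14835200

φ(5^2) = 5^1·(5−1) = 5·4 = 20.
φ(761) = 761 − 1 = 760.
φ(977) = 977 − 1 = 976.
Since φ is multiplicative, φ(18587425) = 20 · 760 · 976 = 14835200.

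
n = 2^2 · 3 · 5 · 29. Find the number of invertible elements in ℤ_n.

φ(2^2) = 2^1·(2−1) = 2·1 = 2.
φ(3) = 3 − 1 = 2.
φ(5) = 5 − 1 = 4.
φ(29) = 29 − 1 = 28.
φ(1740) = 2 × 2 × 4 × 28 = 448.

448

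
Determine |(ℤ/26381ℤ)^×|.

Prime factorization: 26381 = 23 · 31 · 37.
φ(23) = 23 − 1 = 22.
φ(31) = 31 − 1 = 30.
φ(37) = 37 − 1 = 36.
Multiply: 22 · 30 · 36 = 23760.

23760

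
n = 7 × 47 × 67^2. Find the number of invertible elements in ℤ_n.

1220472

φ(7) = 7 − 1 = 6.
φ(47) = 47 − 1 = 46.
φ(67^2) = 67^1·(67−1) = 67·66 = 4422.
Multiply: 6 · 46 · 4422 = 1220472.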